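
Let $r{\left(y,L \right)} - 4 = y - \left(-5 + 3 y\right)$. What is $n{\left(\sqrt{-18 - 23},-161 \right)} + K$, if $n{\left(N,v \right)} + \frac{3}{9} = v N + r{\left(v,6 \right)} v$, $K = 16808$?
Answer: $- \frac{109450}{3} - 161 i \sqrt{41} \approx -36483.0 - 1030.9 i$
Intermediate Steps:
$r{\left(y,L \right)} = 9 - 2 y$ ($r{\left(y,L \right)} = 4 - \left(-5 + 2 y\right) = 9 - 2 y$)
$n{\left(N,v \right)} = - \frac{1}{3} + N v + v \left(9 - 2 v\right)$ ($n{\left(N,v \right)} = - \frac{1}{3} + \left(v N + \left(9 - 2 v\right) v\right) = - \frac{1}{3} + \left(N v + v \left(9 - 2 v\right)\right) = - \frac{1}{3} + N v + v \left(9 - 2 v\right)$)
$n{\left(\sqrt{-18 - 23},-161 \right)} + K = \left(- \frac{1}{3} + \sqrt{-18 - 23} \left(-161\right) - - 161 \left(-9 + 2 \left(-161\right)\right)\right) + 16808 = \left(- \frac{1}{3} + \sqrt{-41} \left(-161\right) - - 161 \left(-9 - 322\right)\right) + 16808 = \left(- \frac{1}{3} + i \sqrt{41} \left(-161\right) - \left(-161\right) \left(-331\right)\right) + 16808 = \left(- \frac{1}{3} - 161 i \sqrt{41} - 53291\right) + 16808 = \left(- \frac{159874}{3} - 161 i \sqrt{41}\right) + 16808 = - \frac{109450}{3} - 161 i \sqrt{41}$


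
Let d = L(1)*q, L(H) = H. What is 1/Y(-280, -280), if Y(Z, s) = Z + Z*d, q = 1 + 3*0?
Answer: -1/560 ≈ -0.0017857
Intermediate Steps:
q = 1 (q = 1 + 0 = 1)
d = 1 (d = 1*1 = 1)
Y(Z, s) = 2*Z (Y(Z, s) = Z + Z*1 = Z + Z = 2*Z)
1/Y(-280, -280) = 1/(2*(-280)) = 1/(-560) = -1/560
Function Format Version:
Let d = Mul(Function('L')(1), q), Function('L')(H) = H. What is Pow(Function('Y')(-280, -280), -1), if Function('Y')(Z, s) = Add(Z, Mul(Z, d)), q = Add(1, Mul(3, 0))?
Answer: Rational(-1, 560) ≈ -0.0017857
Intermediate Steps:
q = 1 (q = Add(1, 0) = 1)
d = 1 (d = Mul(1, 1) = 1)
Function('Y')(Z, s) = Mul(2, Z) (Function('Y')(Z, s) = Add(Z, Mul(Z, 1)) = Add(Z, Z) = Mul(2, Z))
Pow(Function('Y')(-280, -280), -1) = Pow(Mul(2, -280), -1) = Pow(-560, -1) = Rational(-1, 560)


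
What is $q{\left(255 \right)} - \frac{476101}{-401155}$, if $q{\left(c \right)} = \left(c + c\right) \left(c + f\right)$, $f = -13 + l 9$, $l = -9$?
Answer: $\frac{32939313151}{401155} \approx 82111.0$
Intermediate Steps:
$f = -94$ ($f = -13 - 81 = -94$)
$q{\left(c \right)} = 2 c \left(-94 + c\right)$ ($q{\left(c \right)} = \left(c + c\right) \left(c - 94\right) = 2 c \left(-94 + c\right)$)
$q{\left(255 \right)} - \frac{476101}{-401155} = 2 \cdot 255 \left(-94 + 255\right) - \frac{476101}{-401155} = 2 \cdot 255 \cdot 161 - 476101 \left(- \frac{1}{401155}\right) = 82110 - - \frac{476101}{401155} = 82110 + \frac{476101}{401155} = \frac{32939313151}{401155}$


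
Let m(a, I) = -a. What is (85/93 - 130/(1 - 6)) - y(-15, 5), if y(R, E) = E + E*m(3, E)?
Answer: 3433/93 ≈ 36.914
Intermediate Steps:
y(R, E) = -2*E (y(R, E) = E + E*(-1*3) = E + E*(-3) = E - 3*E = -2*E)
(85/93 - 130/(1 - 6)) - y(-15, 5) = (85/93 - 130/(1 - 6)) - (-2)*5 = (85*(1/93) - 130/((-5*1))) - 1*(-10) = (85/93 - 130/(-5)) + 10 = (85/93 - 130*(-⅕)) + 10 = (85/93 + 26) + 10 = 2503/93 + 10 = 3433/93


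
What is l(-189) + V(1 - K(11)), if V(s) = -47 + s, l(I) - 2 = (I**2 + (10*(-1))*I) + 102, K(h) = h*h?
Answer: 37548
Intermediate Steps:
K(h) = h**2
l(I) = 104 + I**2 - 10*I (l(I) = 2 + ((I**2 + (10*(-1))*I) + 102) = 2 + ((I**2 - 10*I) + 102) = 2 + (102 + I**2 - 10*I) = 104 + I**2 - 10*I)
l(-189) + V(1 - K(11)) = (104 + (-189)**2 - 10*(-189)) + (-47 + (1 - 1*11**2)) = (104 + 35721 + 1890) + (-47 + (1 - 1*121)) = 37715 + (-47 + (1 - 121)) = 37715 + (-47 - 120) = 37715 - 167 = 37548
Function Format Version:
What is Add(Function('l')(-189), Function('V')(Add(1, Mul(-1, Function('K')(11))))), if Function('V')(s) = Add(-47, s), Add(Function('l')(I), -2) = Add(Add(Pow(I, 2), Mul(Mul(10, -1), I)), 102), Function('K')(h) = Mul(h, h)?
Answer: 37548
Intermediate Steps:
Function('K')(h) = Pow(h, 2)
Function('l')(I) = Add(104, Pow(I, 2), Mul(-10, I)) (Function('l')(I) = Add(2, Add(Add(Pow(I, 2), Mul(Mul(10, -1), I)), 102)) = Add(2, Add(Add(Pow(I, 2), Mul(-10, I)), 102)) = Add(2, Add(102, Pow(I, 2), Mul(-10, I))) = Add(104, Pow(I, 2), Mul(-10, I)))
Add(Function('l')(-189), Function('V')(Add(1, Mul(-1, Function('K')(11))))) = Add(Add(104, Pow(-189, 2), Mul(-10, -189)), Add(-47, Add(1, Mul(-1, Pow(11, 2))))) = Add(Add(104, 35721, 1890), Add(-47, Add(1, Mul(-1, 121)))) = Add(37715, Add(-47, Add(1, -121))) = Add(37715, Add(-47, -120)) = Add(37715, -167) = 37548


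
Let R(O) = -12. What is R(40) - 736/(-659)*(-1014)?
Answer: -754212/659 ≈ -1144.5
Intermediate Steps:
R(40) - 736/(-659)*(-1014) = -12 - 736/(-659)*(-1014) = -12 - 736*(-1/659)*(-1014) = -12 + (736/659)*(-1014) = -12 - 746304/659 = -754212/659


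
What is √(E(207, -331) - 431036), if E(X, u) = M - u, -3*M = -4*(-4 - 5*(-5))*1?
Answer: 9*I*√5317 ≈ 656.26*I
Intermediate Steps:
M = 28 (M = -(-4*(-4 - 5*(-5)))/3 = -(-4*(-4 + 25))/3 = -(-4*21)/3 = -(-28) = -⅓*(-84) = 28)
E(X, u) = 28 - u
√(E(207, -331) - 431036) = √((28 - 1*(-331)) - 431036) = √((28 + 331) - 431036) = √(359 - 431036) = √(-430677) = 9*I*√5317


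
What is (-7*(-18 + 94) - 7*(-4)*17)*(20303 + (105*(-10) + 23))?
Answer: -1079456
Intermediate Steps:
(-7*(-18 + 94) - 7*(-4)*17)*(20303 + (105*(-10) + 23)) = (-7*76 + 28*17)*(20303 + (-1050 + 23)) = (-532 + 476)*(20303 - 1027) = -56*19276 = -1079456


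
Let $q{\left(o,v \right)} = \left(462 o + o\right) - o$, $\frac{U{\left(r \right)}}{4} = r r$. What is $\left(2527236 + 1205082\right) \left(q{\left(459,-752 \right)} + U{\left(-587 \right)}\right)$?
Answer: $5935632214212$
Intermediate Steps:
$U{\left(r \right)} = 4 r^{2}$ ($U{\left(r \right)} = 4 r r = 4 r^{2}$)
$q{\left(o,v \right)} = 462 o$ ($q{\left(o,v \right)} = 463 o - o = 462 o$)
$\left(2527236 + 1205082\right) \left(q{\left(459,-752 \right)} + U{\left(-587 \right)}\right) = \left(2527236 + 1205082\right) \left(462 \cdot 459 + 4 \left(-587\right)^{2}\right) = 3732318 \left(212058 + 4 \cdot 344569\right) = 3732318 \left(212058 + 1378276\right) = 3732318 \cdot 1590334 = 5935632214212$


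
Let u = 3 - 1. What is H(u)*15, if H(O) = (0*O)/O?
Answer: 0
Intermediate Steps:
u = 2
H(O) = 0 (H(O) = 0/O = 0)
H(u)*15 = 0*15 = 0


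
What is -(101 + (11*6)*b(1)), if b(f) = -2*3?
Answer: 295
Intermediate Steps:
b(f) = -6
-(101 + (11*6)*b(1)) = -(101 + (11*6)*(-6)) = -(101 + 66*(-6)) = -(101 - 396) = -1*(-295) = 295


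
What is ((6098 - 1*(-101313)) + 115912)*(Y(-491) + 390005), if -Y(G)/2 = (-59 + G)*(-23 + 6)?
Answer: 82920946515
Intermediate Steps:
Y(G) = -2006 + 34*G (Y(G) = -2*(-59 + G)*(-23 + 6) = -2*(-59 + G)*(-17) = -2*(1003 - 17*G) = -2006 + 34*G)
((6098 - 1*(-101313)) + 115912)*(Y(-491) + 390005) = ((6098 - 1*(-101313)) + 115912)*((-2006 + 34*(-491)) + 390005) = ((6098 + 101313) + 115912)*((-2006 - 16694) + 390005) = (107411 + 115912)*(-18700 + 390005) = 223323*371305 = 82920946515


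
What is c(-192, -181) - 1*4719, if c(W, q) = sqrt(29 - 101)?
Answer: -4719 + 6*I*sqrt(2) ≈ -4719.0 + 8.4853*I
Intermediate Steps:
c(W, q) = 6*I*sqrt(2) (c(W, q) = sqrt(-72) = 6*I*sqrt(2))
c(-192, -181) - 1*4719 = 6*I*sqrt(2) - 1*4719 = 6*I*sqrt(2) - 4719 = -4719 + 6*I*sqrt(2)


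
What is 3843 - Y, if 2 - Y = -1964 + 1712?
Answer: 3589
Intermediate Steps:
Y = 254 (Y = 2 - (-1964 + 1712) = 2 - 1*(-252) = 2 + 252 = 254)
3843 - Y = 3843 - 1*254 = 3843 - 254 = 3589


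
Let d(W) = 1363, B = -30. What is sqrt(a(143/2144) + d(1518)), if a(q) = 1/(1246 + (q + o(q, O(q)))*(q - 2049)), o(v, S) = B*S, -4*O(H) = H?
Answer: 79*sqrt(131477342527246611)/775894609 ≈ 36.919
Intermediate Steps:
O(H) = -H/4
o(v, S) = -30*S
a(q) = 1/(1246 + 17*q*(-2049 + q)/2) (a(q) = 1/(1246 + (q - (-15)*q/2)*(q - 2049)) = 1/(1246 + (q + 15*q/2)*(-2049 + q)) = 1/(1246 + (17*q/2)*(-2049 + q)) = 1/(1246 + 17*q*(-2049 + q)/2))
sqrt(a(143/2144) + d(1518)) = sqrt(2/(2492 - 4981119/2144 + 17*(143/2144)**2) + 1363) = sqrt(2/(2492 - 4981119/2144 + 17*(143*(1/2144))**2) + 1363) = sqrt(2/(2492 - 34833*143/2144 + 17*(143/2144)**2) + 1363) = sqrt(2/(2492 - 4981119/2144 + 17*(20449/4596736)) + 1363) = sqrt(2/(2492 - 4981119/2144 + 347633/4596736) + 1363) = sqrt(2/(775894609/4596736) + 1363) = sqrt(2*(4596736/775894609) + 1363) = sqrt(9193472/775894609 + 1363) = sqrt(1057553545539/775894609) = 79*sqrt(131477342527246611)/775894609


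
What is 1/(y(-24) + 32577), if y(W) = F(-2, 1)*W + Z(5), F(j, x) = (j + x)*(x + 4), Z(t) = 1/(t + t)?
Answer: 10/326971 ≈ 3.0584e-5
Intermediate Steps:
Z(t) = 1/(2*t)
F(j, x) = (4 + x)*(j + x) (F(j, x) = (j + x)*(4 + x) = (4 + x)*(j + x))
y(W) = ⅒ - 5*W (y(W) = (1² + 4*(-2) + 4*1 - 2*1)*W + (½)/5 = (1 - 8 + 4 - 2)*W + (½)*(⅕) = -5*W + ⅒ = ⅒ - 5*W)
1/(y(-24) + 32577) = 1/((⅒ - 5*(-24)) + 32577) = 1/((⅒ + 120) + 32577) = 1/(1201/10 + 32577) = 1/(326971/10) = 10/326971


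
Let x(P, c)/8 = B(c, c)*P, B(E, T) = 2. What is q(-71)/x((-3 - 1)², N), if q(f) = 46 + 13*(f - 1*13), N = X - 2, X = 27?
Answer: -523/128 ≈ -4.0859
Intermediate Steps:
N = 25 (N = 27 - 2 = 25)
q(f) = -123 + 13*f (q(f) = 46 + 13*(f - 13) = 46 + 13*(-13 + f) = 46 + (-169 + 13*f) = -123 + 13*f)
x(P, c) = 16*P (x(P, c) = 8*(2*P) = 16*P)
q(-71)/x((-3 - 1)², N) = (-123 + 13*(-71))/((16*(-3 - 1)²)) = (-123 - 923)/((16*(-4)²)) = -1046/(16*16) = -1046/256 = -1046*1/256 = -523/128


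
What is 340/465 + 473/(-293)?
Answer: -24065/27249 ≈ -0.88315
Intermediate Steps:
340/465 + 473/(-293) = 340*(1/465) + 473*(-1/293) = 68/93 - 473/293 = -24065/27249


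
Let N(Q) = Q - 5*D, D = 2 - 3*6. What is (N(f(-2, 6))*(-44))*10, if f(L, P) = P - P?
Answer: -35200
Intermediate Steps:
D = -16 (D = 2 - 18 = -16)
f(L, P) = 0
N(Q) = 80 + Q (N(Q) = Q - 5*(-16) = Q + 80 = 80 + Q)
(N(f(-2, 6))*(-44))*10 = ((80 + 0)*(-44))*10 = (80*(-44))*10 = -3520*10 = -35200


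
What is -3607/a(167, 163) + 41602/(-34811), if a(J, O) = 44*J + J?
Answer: -438202307/261604665 ≈ -1.6751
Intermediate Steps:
a(J, O) = 45*J
-3607/a(167, 163) + 41602/(-34811) = -3607/(45*167) + 41602/(-34811) = -3607/7515 + 41602*(-1/34811) = -3607*1/7515 - 41602/34811 = -3607/7515 - 41602/34811 = -438202307/261604665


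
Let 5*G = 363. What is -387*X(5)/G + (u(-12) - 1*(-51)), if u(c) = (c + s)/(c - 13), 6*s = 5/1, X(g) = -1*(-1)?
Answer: 837007/18150 ≈ 46.116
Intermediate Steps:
G = 363/5 (G = (1/5)*363 = 363/5 ≈ 72.600)
X(g) = 1
s = 5/6 (s = (5/1)/6 = (5*1)/6 = (1/6)*5 = 5/6 ≈ 0.83333)
u(c) = (5/6 + c)/(-13 + c) (u(c) = (c + 5/6)/(c - 13) = (5/6 + c)/(-13 + c))
-387*X(5)/G + (u(-12) - 1*(-51)) = -387/363/5 + ((5/6 - 12)/(-13 - 12) - 1*(-51)) = -387*5/363 + (-67/6/(-25) + 51) = -387*5/363 + (-1/25*(-67/6) + 51) = -645/121 + (67/150 + 51) = -645/121 + 7717/150 = 837007/18150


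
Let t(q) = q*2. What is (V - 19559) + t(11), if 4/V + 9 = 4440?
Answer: -86568443/4431 ≈ -19537.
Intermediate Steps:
V = 4/4431 (V = 4/(-9 + 4440) = 4/4431 ≈ 0.00090273)
t(q) = 2*q
(V - 19559) + t(11) = (4/4431 - 19559) + 2*11 = -86665925/4431 + 22 = -86568443/4431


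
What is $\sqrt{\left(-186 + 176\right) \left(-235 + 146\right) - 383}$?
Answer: $13 \sqrt{3} \approx 22.517$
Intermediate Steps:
$\sqrt{\left(-186 + 176\right) \left(-235 + 146\right) - 383} = \sqrt{\left(-10\right) \left(-89\right) - 383} = \sqrt{890 - 383} = \sqrt{507} = 13 \sqrt{3}$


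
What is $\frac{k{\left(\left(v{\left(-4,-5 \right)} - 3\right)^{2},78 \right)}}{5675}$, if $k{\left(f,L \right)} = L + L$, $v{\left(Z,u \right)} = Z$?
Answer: $\frac{156}{5675} \approx 0.027489$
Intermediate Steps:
$k{\left(f,L \right)} = 2 L$
$\frac{k{\left(\left(v{\left(-4,-5 \right)} - 3\right)^{2},78 \right)}}{5675} = \frac{2 \cdot 78}{5675} = 156 \cdot \frac{1}{5675} = \frac{156}{5675}$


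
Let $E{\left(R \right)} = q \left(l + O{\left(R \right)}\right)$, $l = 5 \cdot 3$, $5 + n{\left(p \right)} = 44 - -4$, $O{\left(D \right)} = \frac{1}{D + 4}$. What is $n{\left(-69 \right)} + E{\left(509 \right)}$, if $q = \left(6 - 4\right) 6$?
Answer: $\frac{38137}{171} \approx 223.02$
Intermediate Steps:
$O{\left(D \right)} = \frac{1}{4 + D}$
$n{\left(p \right)} = 43$ ($n{\left(p \right)} = -5 + \left(44 - -4\right) = -5 + \left(44 + 4\right) = -5 + 48 = 43$)
$l = 15$
$q = 12$ ($q = 2 \cdot 6 = 12$)
$E{\left(R \right)} = 180 + \frac{12}{4 + R}$ ($E{\left(R \right)} = 12 \left(15 + \frac{1}{4 + R}\right) = 180 + \frac{12}{4 + R}$)
$n{\left(-69 \right)} + E{\left(509 \right)} = 43 + \frac{12 \left(61 + 15 \cdot 509\right)}{4 + 509} = 43 + \frac{12 \left(61 + 7635\right)}{513} = 43 + 12 \cdot \frac{1}{513} \cdot 7696 = 43 + \frac{30784}{171} = \frac{38137}{171}$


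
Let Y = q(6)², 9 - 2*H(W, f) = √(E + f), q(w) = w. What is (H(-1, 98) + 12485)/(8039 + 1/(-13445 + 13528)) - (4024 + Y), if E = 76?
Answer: -5415899303/1334476 - 83*√174/1334476 ≈ -4058.4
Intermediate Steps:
H(W, f) = 9/2 - √(76 + f)/2
Y = 36 (Y = 6² = 36)
(H(-1, 98) + 12485)/(8039 + 1/(-13445 + 13528)) - (4024 + Y) = ((9/2 - √(76 + 98)/2) + 12485)/(8039 + 1/(-13445 + 13528)) - (4024 + 36) = ((9/2 - √174/2) + 12485)/(8039 + 1/83) - 1*4060 = (24979/2 - √174/2)/(8039 + 1/83) - 4060 = (24979/2 - √174/2)/(667238/83) - 4060 = (24979/2 - √174/2)*(83/667238) - 4060 = (2073257/1334476 - 83*√174/1334476) - 4060 = -5415899303/1334476 - 83*√174/1334476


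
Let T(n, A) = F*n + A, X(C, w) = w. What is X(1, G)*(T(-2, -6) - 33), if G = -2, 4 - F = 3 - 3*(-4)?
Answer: 34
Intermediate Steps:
F = -11 (F = 4 - (3 - 3*(-4)) = 4 - (3 + 12) = 4 - 1*15 = 4 - 15 = -11)
T(n, A) = A - 11*n (T(n, A) = -11*n + A = A - 11*n)
X(1, G)*(T(-2, -6) - 33) = -2*((-6 - 11*(-2)) - 33) = -2*((-6 + 22) - 33) = -2*(16 - 33) = -2*(-17) = 34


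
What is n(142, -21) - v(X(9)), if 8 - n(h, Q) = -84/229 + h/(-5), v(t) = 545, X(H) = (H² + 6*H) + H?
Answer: -581927/1145 ≈ -508.23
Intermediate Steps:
X(H) = H² + 7*H
n(h, Q) = 1916/229 + h/5 (n(h, Q) = 8 - (-84/229 + h/(-5)) = 8 - (-84*1/229 + h*(-⅕)) = 8 - (-84/229 - h/5) = 8 + (84/229 + h/5) = 1916/229 + h/5)
n(142, -21) - v(X(9)) = (1916/229 + (⅕)*142) - 1*545 = (1916/229 + 142/5) - 545 = 42098/1145 - 545 = -581927/1145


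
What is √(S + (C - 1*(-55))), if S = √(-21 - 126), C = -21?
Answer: √(34 + 7*I*√3) ≈ 5.9202 + 1.024*I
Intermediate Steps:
S = 7*I*√3 (S = √(-147) = 7*I*√3 ≈ 12.124*I)
√(S + (C - 1*(-55))) = √(7*I*√3 + (-21 - 1*(-55))) = √(7*I*√3 + (-21 + 55)) = √(7*I*√3 + 34) = √(34 + 7*I*√3)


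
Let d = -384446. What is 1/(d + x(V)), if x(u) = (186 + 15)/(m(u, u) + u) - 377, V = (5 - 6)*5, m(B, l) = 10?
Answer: -5/1923914 ≈ -2.5989e-6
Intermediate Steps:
V = -5 (V = -1*5 = -5)
x(u) = -377 + 201/(10 + u) (x(u) = (186 + 15)/(10 + u) - 377 = 201/(10 + u) - 377 = -377 + 201/(10 + u))
1/(d + x(V)) = 1/(-384446 + (-3569 - 377*(-5))/(10 - 5)) = 1/(-384446 + (-3569 + 1885)/5) = 1/(-384446 + (⅕)*(-1684)) = 1/(-384446 - 1684/5) = 1/(-1923914/5) = -5/1923914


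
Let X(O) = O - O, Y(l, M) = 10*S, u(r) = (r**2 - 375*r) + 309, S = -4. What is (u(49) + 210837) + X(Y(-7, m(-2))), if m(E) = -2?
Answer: 195172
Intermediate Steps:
u(r) = 309 + r**2 - 375*r
Y(l, M) = -40 (Y(l, M) = 10*(-4) = -40)
X(O) = 0
(u(49) + 210837) + X(Y(-7, m(-2))) = ((309 + 49**2 - 375*49) + 210837) + 0 = ((309 + 2401 - 18375) + 210837) + 0 = (-15665 + 210837) + 0 = 195172 + 0 = 195172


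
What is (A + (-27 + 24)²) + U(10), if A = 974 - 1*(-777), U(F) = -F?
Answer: 1750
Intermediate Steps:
A = 1751 (A = 974 + 777 = 1751)
(A + (-27 + 24)²) + U(10) = (1751 + (-27 + 24)²) - 1*10 = (1751 + (-3)²) - 10 = (1751 + 9) - 10 = 1760 - 10 = 1750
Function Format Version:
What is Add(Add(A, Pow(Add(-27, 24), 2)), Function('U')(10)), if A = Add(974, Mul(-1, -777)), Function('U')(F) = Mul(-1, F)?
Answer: 1750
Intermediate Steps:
A = 1751 (A = Add(974, 777) = 1751)
Add(Add(A, Pow(Add(-27, 24), 2)), Function('U')(10)) = Add(Add(1751, Pow(Add(-27, 24), 2)), Mul(-1, 10)) = Add(Add(1751, Pow(-3, 2)), -10) = Add(Add(1751, 9), -10) = Add(1760, -10) = 1750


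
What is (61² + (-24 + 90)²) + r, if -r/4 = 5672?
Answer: -14611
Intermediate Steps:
r = -22688 (r = -4*5672 = -22688)
(61² + (-24 + 90)²) + r = (61² + (-24 + 90)²) - 22688 = (3721 + 66²) - 22688 = (3721 + 4356) - 22688 = 8077 - 22688 = -14611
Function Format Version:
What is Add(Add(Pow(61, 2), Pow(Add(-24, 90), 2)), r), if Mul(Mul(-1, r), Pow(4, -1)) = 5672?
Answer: -14611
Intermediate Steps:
r = -22688 (r = Mul(-4, 5672) = -22688)
Add(Add(Pow(61, 2), Pow(Add(-24, 90), 2)), r) = Add(Add(Pow(61, 2), Pow(Add(-24, 90), 2)), -22688) = Add(Add(3721, Pow(66, 2)), -22688) = Add(Add(3721, 4356), -22688) = Add(8077, -22688) = -14611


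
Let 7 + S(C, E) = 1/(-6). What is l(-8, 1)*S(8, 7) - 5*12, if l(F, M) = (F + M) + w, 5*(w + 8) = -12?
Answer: 647/10 ≈ 64.700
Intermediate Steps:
w = -52/5 (w = -8 + (⅕)*(-12) = -8 - 12/5 = -52/5 ≈ -10.400)
S(C, E) = -43/6 (S(C, E) = -7 + 1/(-6) = -7 - ⅙ = -43/6)
l(F, M) = -52/5 + F + M (l(F, M) = (F + M) - 52/5 = -52/5 + F + M)
l(-8, 1)*S(8, 7) - 5*12 = (-52/5 - 8 + 1)*(-43/6) - 5*12 = -87/5*(-43/6) - 60 = 1247/10 - 60 = 647/10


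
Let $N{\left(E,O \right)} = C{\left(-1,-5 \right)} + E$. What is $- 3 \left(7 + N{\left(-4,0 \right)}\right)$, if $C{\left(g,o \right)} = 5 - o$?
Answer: $-39$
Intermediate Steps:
$N{\left(E,O \right)} = 10 + E$ ($N{\left(E,O \right)} = \left(5 - -5\right) + E = \left(5 + 5\right) + E = 10 + E$)
$- 3 \left(7 + N{\left(-4,0 \right)}\right) = - 3 \left(7 + \left(10 - 4\right)\right) = - 3 \left(7 + 6\right) = \left(-3\right) 13 = -39$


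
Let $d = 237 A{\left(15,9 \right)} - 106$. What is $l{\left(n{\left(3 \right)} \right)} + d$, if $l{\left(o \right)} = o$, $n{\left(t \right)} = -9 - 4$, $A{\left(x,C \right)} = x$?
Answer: $3436$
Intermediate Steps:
$n{\left(t \right)} = -13$
$d = 3449$ ($d = 237 \cdot 15 - 106 = 3555 - 106 = 3449$)
$l{\left(n{\left(3 \right)} \right)} + d = -13 + 3449 = 3436$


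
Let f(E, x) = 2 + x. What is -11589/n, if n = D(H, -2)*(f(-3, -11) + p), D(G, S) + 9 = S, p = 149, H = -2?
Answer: 11589/1540 ≈ 7.5253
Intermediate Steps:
D(G, S) = -9 + S
n = -1540 (n = (-9 - 2)*((2 - 11) + 149) = -11*(-9 + 149) = -11*140 = -1540)
-11589/n = -11589/(-1540) = -11589*(-1/1540) = 11589/1540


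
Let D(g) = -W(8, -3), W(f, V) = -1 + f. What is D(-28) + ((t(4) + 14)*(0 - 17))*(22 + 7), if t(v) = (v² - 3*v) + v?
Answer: -10853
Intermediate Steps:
t(v) = v² - 2*v
D(g) = -7 (D(g) = -(-1 + 8) = -1*7 = -7)
D(-28) + ((t(4) + 14)*(0 - 17))*(22 + 7) = -7 + ((4*(-2 + 4) + 14)*(0 - 17))*(22 + 7) = -7 + ((4*2 + 14)*(-17))*29 = -7 + ((8 + 14)*(-17))*29 = -7 + (22*(-17))*29 = -7 - 374*29 = -7 - 10846 = -10853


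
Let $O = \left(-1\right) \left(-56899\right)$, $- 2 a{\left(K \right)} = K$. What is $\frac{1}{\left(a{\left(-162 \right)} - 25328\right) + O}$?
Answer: $\frac{1}{31652} \approx 3.1594 \cdot 10^{-5}$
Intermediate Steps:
$a{\left(K \right)} = - \frac{K}{2}$
$O = 56899$
$\frac{1}{\left(a{\left(-162 \right)} - 25328\right) + O} = \frac{1}{\left(\left(- \frac{1}{2}\right) \left(-162\right) - 25328\right) + 56899} = \frac{1}{\left(81 - 25328\right) + 56899} = \frac{1}{-25247 + 56899} = \frac{1}{31652}$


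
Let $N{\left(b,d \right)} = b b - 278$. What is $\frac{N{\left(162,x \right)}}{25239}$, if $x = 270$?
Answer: $\frac{25966}{25239} \approx 1.0288$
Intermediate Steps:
$N{\left(b,d \right)} = -278 + b^{2}$ ($N{\left(b,d \right)} = b^{2} - 278 = -278 + b^{2}$)
$\frac{N{\left(162,x \right)}}{25239} = \frac{-278 + 162^{2}}{25239} = \left(-278 + 26244\right) \frac{1}{25239} = 25966 \cdot \frac{1}{25239} = \frac{25966}{25239}$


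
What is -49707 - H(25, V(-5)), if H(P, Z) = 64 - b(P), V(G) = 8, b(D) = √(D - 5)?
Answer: -49771 + 2*√5 ≈ -49767.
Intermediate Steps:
b(D) = √(-5 + D)
H(P, Z) = 64 - √(-5 + P)
-49707 - H(25, V(-5)) = -49707 - (64 - √(-5 + 25)) = -49707 - (64 - √20) = -49707 - (64 - 2*√5) = -49707 + (-64 + 2*√5) = -49771 + 2*√5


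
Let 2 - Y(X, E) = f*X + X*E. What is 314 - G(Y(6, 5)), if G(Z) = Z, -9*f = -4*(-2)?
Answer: 1010/3 ≈ 336.67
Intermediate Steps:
f = -8/9 (f = -(-4)*(-2)/9 = -1/9*8 = -8/9 ≈ -0.88889)
Y(X, E) = 2 + 8*X/9 - E*X (Y(X, E) = 2 - (-8*X/9 + X*E) = 2 - (-8*X/9 + E*X) = 2 + (8*X/9 - E*X) = 2 + 8*X/9 - E*X)
314 - G(Y(6, 5)) = 314 - (2 + (8/9)*6 - 1*5*6) = 314 - (2 + 16/3 - 30) = 314 - 1*(-68/3) = 314 + 68/3 = 1010/3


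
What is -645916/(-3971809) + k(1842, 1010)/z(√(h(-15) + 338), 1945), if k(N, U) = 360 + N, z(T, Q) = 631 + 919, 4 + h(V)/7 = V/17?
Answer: 4873546609/3078151975 ≈ 1.5833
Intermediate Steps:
h(V) = -28 + 7*V/17 (h(V) = -28 + 7*(V/17) = -28 + 7*V/17)
z(T, Q) = 1550
-645916/(-3971809) + k(1842, 1010)/z(√(h(-15) + 338), 1945) = -645916/(-3971809) + (360 + 1842)/1550 = -645916*(-1/3971809) + 2202*(1/1550) = 645916/3971809 + 1101/775 = 4873546609/3078151975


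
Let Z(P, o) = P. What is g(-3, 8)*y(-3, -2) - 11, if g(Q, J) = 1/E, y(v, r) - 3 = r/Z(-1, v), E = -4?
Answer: -49/4 ≈ -12.250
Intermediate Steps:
y(v, r) = 3 - r (y(v, r) = 3 + r/(-1) = 3 + r*(-1) = 3 - r)
g(Q, J) = -¼ (g(Q, J) = 1/(-4) = -¼)
g(-3, 8)*y(-3, -2) - 11 = -(3 - 1*(-2))/4 - 11 = -(3 + 2)/4 - 11 = -¼*5 - 11 = -5/4 - 11 = -49/4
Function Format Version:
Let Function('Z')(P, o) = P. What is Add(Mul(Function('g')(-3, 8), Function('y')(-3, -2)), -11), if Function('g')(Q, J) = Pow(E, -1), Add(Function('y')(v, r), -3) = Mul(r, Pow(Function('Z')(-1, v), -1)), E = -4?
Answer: Rational(-49, 4) ≈ -12.250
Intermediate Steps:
Function('y')(v, r) = Add(3, Mul(-1, r)) (Function('y')(v, r) = Add(3, Mul(r, Pow(-1, -1))) = Add(3, Mul(r, -1)) = Add(3, Mul(-1, r)))
Function('g')(Q, J) = Rational(-1, 4) (Function('g')(Q, J) = Pow(-4, -1) = Rational(-1, 4))
Add(Mul(Function('g')(-3, 8), Function('y')(-3, -2)), -11) = Add(Mul(Rational(-1, 4), Add(3, Mul(-1, -2))), -11) = Add(Mul(Rational(-1, 4), Add(3, 2)), -11) = Add(Mul(Rational(-1, 4), 5), -11) = Add(Rational(-5, 4), -11) = Rational(-49, 4)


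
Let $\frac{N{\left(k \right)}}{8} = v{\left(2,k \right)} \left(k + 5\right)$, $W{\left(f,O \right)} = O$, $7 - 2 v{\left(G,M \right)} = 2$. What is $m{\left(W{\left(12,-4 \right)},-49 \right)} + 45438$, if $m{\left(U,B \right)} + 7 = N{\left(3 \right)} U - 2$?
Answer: $44789$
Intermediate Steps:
$v{\left(G,M \right)} = \frac{5}{2}$ ($v{\left(G,M \right)} = \frac{7}{2} - 1 = \frac{5}{2}$)
$N{\left(k \right)} = 100 + 20 k$ ($N{\left(k \right)} = 8 \frac{5 \left(k + 5\right)}{2} = 8 \frac{5 \left(5 + k\right)}{2} = 8 \left(\frac{25}{2} + \frac{5 k}{2}\right) = 100 + 20 k$)
$m{\left(U,B \right)} = -9 + 160 U$ ($m{\left(U,B \right)} = -7 + \left(\left(100 + 20 \cdot 3\right) U - 2\right) = -7 + \left(\left(100 + 60\right) U - 2\right) = -7 + \left(160 U - 2\right) = -7 + \left(-2 + 160 U\right) = -9 + 160 U$)
$m{\left(W{\left(12,-4 \right)},-49 \right)} + 45438 = \left(-9 + 160 \left(-4\right)\right) + 45438 = \left(-9 - 640\right) + 45438 = -649 + 45438 = 44789$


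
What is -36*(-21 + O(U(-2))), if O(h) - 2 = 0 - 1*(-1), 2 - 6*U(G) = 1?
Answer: 648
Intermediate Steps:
U(G) = ⅙ (U(G) = ⅓ - ⅙*1 = ⅓ - ⅙ = ⅙)
O(h) = 3 (O(h) = 2 + (0 - 1*(-1)) = 2 + (0 + 1) = 2 + 1 = 3)
-36*(-21 + O(U(-2))) = -36*(-21 + 3) = -36*(-18) = 648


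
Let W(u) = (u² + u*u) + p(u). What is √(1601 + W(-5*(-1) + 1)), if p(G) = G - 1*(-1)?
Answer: 4*√105 ≈ 40.988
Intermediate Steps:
p(G) = 1 + G (p(G) = G + 1 = 1 + G)
W(u) = 1 + u + 2*u² (W(u) = (u² + u*u) + (1 + u) = (u² + u²) + (1 + u) = 2*u² + (1 + u) = 1 + u + 2*u²)
√(1601 + W(-5*(-1) + 1)) = √(1601 + (1 + (-5*(-1) + 1) + 2*(-5*(-1) + 1)²)) = √(1601 + (1 + (5 + 1) + 2*(5 + 1)²)) = √(1601 + (1 + 6 + 2*6²)) = √(1601 + (1 + 6 + 2*36)) = √(1601 + (1 + 6 + 72)) = √(1601 + 79) = √1680 = 4*√105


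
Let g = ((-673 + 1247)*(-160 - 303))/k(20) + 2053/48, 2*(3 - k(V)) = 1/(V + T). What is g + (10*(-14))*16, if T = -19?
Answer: -26040487/240 ≈ -1.0850e+5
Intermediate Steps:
k(V) = 3 - 1/(2*(-19 + V)) (k(V) = 3 - 1/(2*(V - 19)) = 3 - 1/(2*(-19 + V)))
g = -25502887/240 (g = ((-673 + 1247)*(-160 - 303))/(((-115 + 6*20)/(2*(-19 + 20)))) + 2053/48 = (574*(-463))/(((1/2)*(-115 + 120)/1)) + 2053*(1/48) = -265762/((1/2)*1*5) + 2053/48 = -265762/5/2 + 2053/48 = -265762*2/5 + 2053/48 = -531524/5 + 2053/48 = -25502887/240 ≈ -1.0626e+5)
g + (10*(-14))*16 = -25502887/240 + (10*(-14))*16 = -25502887/240 - 140*16 = -25502887/240 - 2240 = -26040487/240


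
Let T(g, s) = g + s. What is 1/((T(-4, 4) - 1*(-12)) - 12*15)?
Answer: -1/168 ≈ -0.0059524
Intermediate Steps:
1/((T(-4, 4) - 1*(-12)) - 12*15) = 1/(((-4 + 4) - 1*(-12)) - 12*15) = 1/((0 + 12) - 180) = 1/(12 - 180) = 1/(-168) = -1/168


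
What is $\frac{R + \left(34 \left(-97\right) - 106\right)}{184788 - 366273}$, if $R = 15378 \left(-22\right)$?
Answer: $\frac{68344}{36297} \approx 1.8829$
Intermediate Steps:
$R = -338316$
$\frac{R + \left(34 \left(-97\right) - 106\right)}{184788 - 366273} = \frac{-338316 + \left(34 \left(-97\right) - 106\right)}{184788 - 366273} = \frac{-338316 - 3404}{-181485} = \left(-338316 - 3404\right) \left(- \frac{1}{181485}\right) = \left(-341720\right) \left(- \frac{1}{181485}\right) = \frac{68344}{36297}$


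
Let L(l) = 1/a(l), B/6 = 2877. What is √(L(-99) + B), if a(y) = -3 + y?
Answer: √179593746/102 ≈ 131.38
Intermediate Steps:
B = 17262 (B = 6*2877 = 17262)
L(l) = 1/(-3 + l)
√(L(-99) + B) = √(1/(-3 - 99) + 17262) = √(1/(-102) + 17262) = √(-1/102 + 17262) = √(1760723/102) = √179593746/102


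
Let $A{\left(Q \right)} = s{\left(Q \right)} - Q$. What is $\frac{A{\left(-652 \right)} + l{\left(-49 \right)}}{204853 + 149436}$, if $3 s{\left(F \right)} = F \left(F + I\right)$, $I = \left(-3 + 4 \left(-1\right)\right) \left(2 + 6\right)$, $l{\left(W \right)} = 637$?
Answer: $\frac{155161}{354289} \approx 0.43795$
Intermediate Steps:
$I = -56$ ($I = \left(-3 - 4\right) 8 = \left(-7\right) 8 = -56$)
$s{\left(F \right)} = \frac{F \left(-56 + F\right)}{3}$ ($s{\left(F \right)} = \frac{F \left(F - 56\right)}{3} = \frac{F \left(-56 + F\right)}{3}$)
$A{\left(Q \right)} = - Q + \frac{Q \left(-56 + Q\right)}{3}$ ($A{\left(Q \right)} = \frac{Q \left(-56 + Q\right)}{3} - Q = - Q + \frac{Q \left(-56 + Q\right)}{3}$)
$\frac{A{\left(-652 \right)} + l{\left(-49 \right)}}{204853 + 149436} = \frac{\frac{1}{3} \left(-652\right) \left(-59 - 652\right) + 637}{204853 + 149436} = \frac{\frac{1}{3} \left(-652\right) \left(-711\right) + 637}{354289} = \left(154524 + 637\right) \frac{1}{354289} = 155161 \cdot \frac{1}{354289} = \frac{155161}{354289}$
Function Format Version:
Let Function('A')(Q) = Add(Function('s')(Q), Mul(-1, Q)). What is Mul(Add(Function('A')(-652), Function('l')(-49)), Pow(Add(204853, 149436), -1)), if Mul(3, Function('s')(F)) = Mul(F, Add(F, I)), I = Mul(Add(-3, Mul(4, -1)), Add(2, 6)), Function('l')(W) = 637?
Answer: Rational(155161, 354289) ≈ 0.43795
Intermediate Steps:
I = -56 (I = Mul(Add(-3, -4), 8) = Mul(-7, 8) = -56)
Function('s')(F) = Mul(Rational(1, 3), F, Add(-56, F)) (Function('s')(F) = Mul(Rational(1, 3), Mul(F, Add(F, -56))) = Mul(Rational(1, 3), Mul(F, Add(-56, F))) = Mul(Rational(1, 3), F, Add(-56, F)))
Function('A')(Q) = Add(Mul(-1, Q), Mul(Rational(1, 3), Q, Add(-56, Q))) (Function('A')(Q) = Add(Mul(Rational(1, 3), Q, Add(-56, Q)), Mul(-1, Q)) = Add(Mul(-1, Q), Mul(Rational(1, 3), Q, Add(-56, Q))))
Mul(Add(Function('A')(-652), Function('l')(-49)), Pow(Add(204853, 149436), -1)) = Mul(Add(Mul(Rational(1, 3), -652, Add(-59, -652)), 637), Pow(Add(204853, 149436), -1)) = Mul(Add(Mul(Rational(1, 3), -652, -711), 637), Pow(354289, -1)) = Mul(Add(154524, 637), Rational(1, 354289)) = Mul(155161, Rational(1, 354289)) = Rational(155161, 354289)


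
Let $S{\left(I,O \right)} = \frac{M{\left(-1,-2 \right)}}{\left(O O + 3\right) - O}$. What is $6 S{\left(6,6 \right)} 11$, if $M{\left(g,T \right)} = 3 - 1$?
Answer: $4$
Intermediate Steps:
$M{\left(g,T \right)} = 2$ ($M{\left(g,T \right)} = 3 - 1 = 2$)
$S{\left(I,O \right)} = \frac{2}{3 + O^{2} - O}$ ($S{\left(I,O \right)} = \frac{2}{\left(O O + 3\right) - O} = \frac{2}{\left(O^{2} + 3\right) - O} = \frac{2}{\left(3 + O^{2}\right) - O} = \frac{2}{3 + O^{2} - O}$)
$6 S{\left(6,6 \right)} 11 = 6 \frac{2}{3 + 6^{2} - 6} \cdot 11 = 6 \frac{2}{3 + 36 - 6} \cdot 11 = 6 \cdot \frac{2}{33} \cdot 11 = \frac{4}{11} \cdot 11 = 4$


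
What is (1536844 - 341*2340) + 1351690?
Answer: 2090594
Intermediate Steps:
(1536844 - 341*2340) + 1351690 = (1536844 - 1*797940) + 1351690 = (1536844 - 797940) + 1351690 = 738904 + 1351690 = 2090594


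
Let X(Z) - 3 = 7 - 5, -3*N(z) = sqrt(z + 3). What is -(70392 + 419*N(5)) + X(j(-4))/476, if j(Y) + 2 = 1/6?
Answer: -33506587/476 + 838*sqrt(2)/3 ≈ -69997.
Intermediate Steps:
N(z) = -sqrt(3 + z)/3 (N(z) = -sqrt(z + 3)/3 = -sqrt(3 + z)/3)
j(Y) = -11/6 (j(Y) = -2 + 1/6 = -11/6)
X(Z) = 5 (X(Z) = 3 + (7 - 5) = 3 + 2 = 5)
-(70392 + 419*N(5)) + X(j(-4))/476 = -(70392 - 419*sqrt(3 + 5)/3) + 5/476 = -(70392 - 838*sqrt(2)/3) + 5*(1/476) = -(70392 - 838*sqrt(2)/3) + 5/476 = -419*(168 - 2*sqrt(2)/3) + 5/476 = (-70392 + 838*sqrt(2)/3) + 5/476 = -33506587/476 + 838*sqrt(2)/3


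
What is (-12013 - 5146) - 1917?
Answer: -19076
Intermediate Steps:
(-12013 - 5146) - 1917 = -17159 - 1917 = -19076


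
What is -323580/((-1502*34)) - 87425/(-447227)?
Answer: 37294583140/5709747109 ≈ 6.5317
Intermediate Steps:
-323580/((-1502*34)) - 87425/(-447227) = -323580/(-51068) - 87425*(-1/447227) = -323580*(-1/51068) + 87425/447227 = 80895/12767 + 87425/447227 = 37294583140/5709747109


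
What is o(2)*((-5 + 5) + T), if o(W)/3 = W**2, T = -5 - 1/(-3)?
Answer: -56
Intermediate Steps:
T = -14/3 (T = -5 - (-1)/3 = -5 - 1*(-1/3) = -5 + 1/3 = -14/3 ≈ -4.6667)
o(W) = 3*W**2
o(2)*((-5 + 5) + T) = (3*2**2)*((-5 + 5) - 14/3) = (3*4)*(0 - 14/3) = 12*(-14/3) = -56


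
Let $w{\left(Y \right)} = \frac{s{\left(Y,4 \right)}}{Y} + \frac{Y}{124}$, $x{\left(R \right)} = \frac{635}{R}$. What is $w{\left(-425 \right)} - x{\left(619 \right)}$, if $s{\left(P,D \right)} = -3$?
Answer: $- \frac{145041107}{32621300} \approx -4.4462$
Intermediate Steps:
$w{\left(Y \right)} = - \frac{3}{Y} + \frac{Y}{124}$
$w{\left(-425 \right)} - x{\left(619 \right)} = \left(- \frac{3}{-425} + \frac{1}{124} \left(-425\right)\right) - \frac{635}{619} = \left(\left(-3\right) \left(- \frac{1}{425}\right) - \frac{425}{124}\right) - 635 \cdot \frac{1}{619} = \left(\frac{3}{425} - \frac{425}{124}\right) - \frac{635}{619} = - \frac{180253}{52700} - \frac{635}{619} = - \frac{145041107}{32621300}$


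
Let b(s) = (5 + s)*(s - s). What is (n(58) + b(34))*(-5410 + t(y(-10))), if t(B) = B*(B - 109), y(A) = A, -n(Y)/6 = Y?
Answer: 1468560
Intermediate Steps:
n(Y) = -6*Y
b(s) = 0 (b(s) = (5 + s)*0 = 0)
t(B) = B*(-109 + B)
(n(58) + b(34))*(-5410 + t(y(-10))) = (-6*58 + 0)*(-5410 - 10*(-109 - 10)) = (-348 + 0)*(-5410 - 10*(-119)) = -348*(-5410 + 1190) = -348*(-4220) = 1468560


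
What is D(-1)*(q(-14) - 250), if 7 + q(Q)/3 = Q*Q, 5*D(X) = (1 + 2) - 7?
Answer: -1268/5 ≈ -253.60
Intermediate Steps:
D(X) = -⅘ (D(X) = ((1 + 2) - 7)/5 = (3 - 7)/5 = (⅕)*(-4) = -⅘)
q(Q) = -21 + 3*Q² (q(Q) = -21 + 3*(Q*Q) = -21 + 3*Q²)
D(-1)*(q(-14) - 250) = -4*((-21 + 3*(-14)²) - 250)/5 = -4*((-21 + 3*196) - 250)/5 = -4*((-21 + 588) - 250)/5 = -4*(567 - 250)/5 = -⅘*317 = -1268/5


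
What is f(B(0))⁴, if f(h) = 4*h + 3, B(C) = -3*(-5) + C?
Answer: 15752961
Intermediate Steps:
B(C) = 15 + C
f(h) = 3 + 4*h
f(B(0))⁴ = (3 + 4*(15 + 0))⁴ = (3 + 4*15)⁴ = (3 + 60)⁴ = 63⁴ = 15752961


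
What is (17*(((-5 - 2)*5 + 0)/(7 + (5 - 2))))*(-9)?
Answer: 1071/2 ≈ 535.50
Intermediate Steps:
(17*(((-5 - 2)*5 + 0)/(7 + (5 - 2))))*(-9) = (17*((-7*5 + 0)/(7 + 3)))*(-9) = (17*((-35 + 0)/10))*(-9) = (17*(-35*⅒))*(-9) = (17*(-7/2))*(-9) = -119/2*(-9) = 1071/2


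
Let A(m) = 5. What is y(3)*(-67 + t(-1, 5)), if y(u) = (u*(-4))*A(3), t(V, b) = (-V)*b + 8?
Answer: 3240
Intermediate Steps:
t(V, b) = 8 - V*b (t(V, b) = -V*b + 8 = 8 - V*b)
y(u) = -20*u (y(u) = (u*(-4))*5 = -4*u*5 = -20*u)
y(3)*(-67 + t(-1, 5)) = (-20*3)*(-67 + (8 - 1*(-1)*5)) = -60*(-67 + (8 + 5)) = -60*(-67 + 13) = -60*(-54) = 3240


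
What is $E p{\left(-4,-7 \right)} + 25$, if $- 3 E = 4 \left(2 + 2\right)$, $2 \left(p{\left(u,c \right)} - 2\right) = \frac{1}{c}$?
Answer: $\frac{103}{7} \approx 14.714$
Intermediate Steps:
$p{\left(u,c \right)} = 2 + \frac{1}{2 c}$
$E = - \frac{16}{3}$ ($E = - \frac{4 \left(2 + 2\right)}{3} = - \frac{4 \cdot 4}{3} = \left(- \frac{1}{3}\right) 16 = - \frac{16}{3} \approx -5.3333$)
$E p{\left(-4,-7 \right)} + 25 = - \frac{16 \left(2 + \frac{1}{2 \left(-7\right)}\right)}{3} + 25 = - \frac{16 \left(2 + \frac{1}{2} \left(- \frac{1}{7}\right)\right)}{3} + 25 = - \frac{16 \left(2 - \frac{1}{14}\right)}{3} + 25 = \left(- \frac{16}{3}\right) \frac{27}{14} + 25 = - \frac{72}{7} + 25 = \frac{103}{7}$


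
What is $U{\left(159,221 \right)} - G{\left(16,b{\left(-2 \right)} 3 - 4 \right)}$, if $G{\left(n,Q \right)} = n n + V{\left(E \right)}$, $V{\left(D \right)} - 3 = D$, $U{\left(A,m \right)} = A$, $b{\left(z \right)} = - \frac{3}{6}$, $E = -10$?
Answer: $-90$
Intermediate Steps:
$b{\left(z \right)} = - \frac{1}{2}$ ($b{\left(z \right)} = \left(-3\right) \frac{1}{6} = - \frac{1}{2}$)
$V{\left(D \right)} = 3 + D$
$G{\left(n,Q \right)} = -7 + n^{2}$ ($G{\left(n,Q \right)} = n n + \left(3 - 10\right) = n^{2} - 7 = -7 + n^{2}$)
$U{\left(159,221 \right)} - G{\left(16,b{\left(-2 \right)} 3 - 4 \right)} = 159 - \left(-7 + 16^{2}\right) = 159 - \left(-7 + 256\right) = 159 - 249 = -90$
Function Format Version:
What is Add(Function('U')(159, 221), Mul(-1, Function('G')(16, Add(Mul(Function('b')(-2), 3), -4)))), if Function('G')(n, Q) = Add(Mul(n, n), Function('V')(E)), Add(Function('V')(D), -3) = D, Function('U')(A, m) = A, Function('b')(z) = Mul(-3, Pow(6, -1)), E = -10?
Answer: -90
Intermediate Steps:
Function('b')(z) = Rational(-1, 2) (Function('b')(z) = Mul(-3, Rational(1, 6)) = Rational(-1, 2))
Function('V')(D) = Add(3, D)
Function('G')(n, Q) = Add(-7, Pow(n, 2)) (Function('G')(n, Q) = Add(Mul(n, n), Add(3, -10)) = Add(Pow(n, 2), -7) = Add(-7, Pow(n, 2)))
Add(Function('U')(159, 221), Mul(-1, Function('G')(16, Add(Mul(Function('b')(-2), 3), -4)))) = Add(159, Mul(-1, Add(-7, Pow(16, 2)))) = Add(159, Mul(-1, Add(-7, 256))) = Add(159, Mul(-1, 249)) = Add(159, -249) = -90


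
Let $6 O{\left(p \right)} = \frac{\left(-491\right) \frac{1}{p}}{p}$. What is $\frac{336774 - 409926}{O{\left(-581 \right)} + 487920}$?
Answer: $- \frac{148159573632}{988216578229} \approx -0.14993$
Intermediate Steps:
$O{\left(p \right)} = - \frac{491}{6 p^{2}}$ ($O{\left(p \right)} = \frac{- \frac{491}{p} \frac{1}{p}}{6} = \frac{\left(-491\right) \frac{1}{p^{2}}}{6} = - \frac{491}{6 p^{2}}$)
$\frac{336774 - 409926}{O{\left(-581 \right)} + 487920} = \frac{336774 - 409926}{- \frac{491}{6 \cdot 337561} + 487920} = - \frac{73152}{\left(- \frac{491}{6}\right) \frac{1}{337561} + 487920} = - \frac{73152}{- \frac{491}{2025366} + 487920} = - \frac{73152}{\frac{988216578229}{2025366}} = \left(-73152\right) \frac{2025366}{988216578229} = - \frac{148159573632}{988216578229}$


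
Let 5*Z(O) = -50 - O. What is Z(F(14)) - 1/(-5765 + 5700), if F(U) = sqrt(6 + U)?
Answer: -649/65 - 2*sqrt(5)/5 ≈ -10.879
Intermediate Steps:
Z(O) = -10 - O/5 (Z(O) = (-50 - O)/5 = -10 - O/5)
Z(F(14)) - 1/(-5765 + 5700) = (-10 - sqrt(6 + 14)/5) - 1/(-5765 + 5700) = (-10 - 2*sqrt(5)/5) - 1/(-65) = (-10 - 2*sqrt(5)/5) - 1*(-1/65) = (-10 - 2*sqrt(5)/5) + 1/65 = -649/65 - 2*sqrt(5)/5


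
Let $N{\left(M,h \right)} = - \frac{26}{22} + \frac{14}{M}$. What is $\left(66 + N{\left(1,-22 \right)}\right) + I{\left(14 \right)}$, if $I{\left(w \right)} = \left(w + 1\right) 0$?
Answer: $\frac{867}{11} \approx 78.818$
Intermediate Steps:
$I{\left(w \right)} = 0$ ($I{\left(w \right)} = \left(1 + w\right) 0 = 0$)
$N{\left(M,h \right)} = - \frac{13}{11} + \frac{14}{M}$ ($N{\left(M,h \right)} = \left(-26\right) \frac{1}{22} + \frac{14}{M} = - \frac{13}{11} + \frac{14}{M}$)
$\left(66 + N{\left(1,-22 \right)}\right) + I{\left(14 \right)} = \left(66 - \left(\frac{13}{11} - \frac{14}{1}\right)\right) + 0 = \left(66 + \left(- \frac{13}{11} + 14 \cdot 1\right)\right) + 0 = \left(66 + \left(- \frac{13}{11} + 14\right)\right) + 0 = \left(66 + \frac{141}{11}\right) + 0 = \frac{867}{11} + 0 = \frac{867}{11}$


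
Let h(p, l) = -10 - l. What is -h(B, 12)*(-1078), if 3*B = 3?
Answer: -23716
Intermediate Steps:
B = 1 (B = (1/3)*3 = 1)
-h(B, 12)*(-1078) = -(-10 - 1*12)*(-1078) = -(-10 - 12)*(-1078) = -(-22)*(-1078) = -1*23716 = -23716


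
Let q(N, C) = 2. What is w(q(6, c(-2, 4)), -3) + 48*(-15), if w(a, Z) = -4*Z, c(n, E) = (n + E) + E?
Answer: -708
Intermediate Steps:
c(n, E) = n + 2*E (c(n, E) = (E + n) + E = n + 2*E)
w(q(6, c(-2, 4)), -3) + 48*(-15) = -4*(-3) + 48*(-15) = 12 - 720 = -708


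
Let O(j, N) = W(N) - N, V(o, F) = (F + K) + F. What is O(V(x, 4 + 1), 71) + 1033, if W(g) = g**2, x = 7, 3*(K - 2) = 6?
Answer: 6003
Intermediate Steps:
K = 4 (K = 2 + (1/3)*6 = 2 + 2 = 4)
V(o, F) = 4 + 2*F (V(o, F) = (F + 4) + F = (4 + F) + F = 4 + 2*F)
O(j, N) = N**2 - N
O(V(x, 4 + 1), 71) + 1033 = 71*(-1 + 71) + 1033 = 71*70 + 1033 = 4970 + 1033 = 6003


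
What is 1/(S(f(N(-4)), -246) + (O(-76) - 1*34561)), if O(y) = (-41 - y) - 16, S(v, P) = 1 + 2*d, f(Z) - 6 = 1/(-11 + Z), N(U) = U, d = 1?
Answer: -1/34539 ≈ -2.8953e-5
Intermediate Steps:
f(Z) = 6 + 1/(-11 + Z)
S(v, P) = 3 (S(v, P) = 1 + 2*1 = 1 + 2 = 3)
O(y) = -57 - y
1/(S(f(N(-4)), -246) + (O(-76) - 1*34561)) = 1/(3 + ((-57 - 1*(-76)) - 1*34561)) = 1/(3 + ((-57 + 76) - 34561)) = 1/(3 + (19 - 34561)) = 1/(3 - 34542) = 1/(-34539) = -1/34539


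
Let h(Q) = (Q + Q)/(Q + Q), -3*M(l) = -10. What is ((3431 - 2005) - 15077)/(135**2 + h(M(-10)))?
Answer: -13651/18226 ≈ -0.74899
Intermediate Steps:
M(l) = 10/3 (M(l) = -1/3*(-10) = 10/3)
h(Q) = 1 (h(Q) = (2*Q)/((2*Q)) = (2*Q)*(1/(2*Q)) = 1)
((3431 - 2005) - 15077)/(135**2 + h(M(-10))) = ((3431 - 2005) - 15077)/(135**2 + 1) = (1426 - 15077)/(18225 + 1) = -13651/18226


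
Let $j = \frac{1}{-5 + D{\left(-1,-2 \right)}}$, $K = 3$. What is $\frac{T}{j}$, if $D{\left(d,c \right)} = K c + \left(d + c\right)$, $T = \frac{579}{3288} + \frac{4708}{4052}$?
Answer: $- \frac{10398507}{555124} \approx -18.732$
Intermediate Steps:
$T = \frac{1485501}{1110248}$ ($T = 579 \cdot \frac{1}{3288} + 4708 \cdot \frac{1}{4052} = \frac{193}{1096} + \frac{1177}{1013} = \frac{1485501}{1110248} \approx 1.338$)
$D{\left(d,c \right)} = d + 4 c$ ($D{\left(d,c \right)} = 3 c + \left(d + c\right) = 3 c + \left(c + d\right) = d + 4 c$)
$j = - \frac{1}{14}$ ($j = \frac{1}{-5 + \left(-1 + 4 \left(-2\right)\right)} = \frac{1}{-5 - 9} = \frac{1}{-14} = - \frac{1}{14} \approx -0.071429$)
$\frac{T}{j} = \frac{1}{- \frac{1}{14}} \cdot \frac{1485501}{1110248} = \left(-14\right) \frac{1485501}{1110248} = - \frac{10398507}{555124}$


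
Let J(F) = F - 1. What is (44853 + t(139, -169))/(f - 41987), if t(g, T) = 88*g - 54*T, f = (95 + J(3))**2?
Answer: -66211/32578 ≈ -2.0324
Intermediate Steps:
J(F) = -1 + F
f = 9409 (f = (95 + (-1 + 3))**2 = (95 + 2)**2 = 97**2 = 9409)
t(g, T) = -54*T + 88*g
(44853 + t(139, -169))/(f - 41987) = (44853 + (-54*(-169) + 88*139))/(9409 - 41987) = (44853 + (9126 + 12232))/(-32578) = (44853 + 21358)*(-1/32578) = 66211*(-1/32578) = -66211/32578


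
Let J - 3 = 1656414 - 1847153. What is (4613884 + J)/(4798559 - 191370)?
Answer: 4423148/4607189 ≈ 0.96005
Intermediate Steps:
J = -190736 (J = 3 + (1656414 - 1847153) = 3 - 190739 = -190736)
(4613884 + J)/(4798559 - 191370) = (4613884 - 190736)/(4798559 - 191370) = 4423148/4607189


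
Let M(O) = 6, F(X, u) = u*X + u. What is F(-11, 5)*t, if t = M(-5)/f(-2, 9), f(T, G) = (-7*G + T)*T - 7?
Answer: -100/41 ≈ -2.4390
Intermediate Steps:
F(X, u) = u + X*u (F(X, u) = X*u + u = u + X*u)
f(T, G) = -7 + T*(T - 7*G) (f(T, G) = (T - 7*G)*T - 7 = T*(T - 7*G) - 7 = -7 + T*(T - 7*G))
t = 2/41 (t = 6/(-7 + (-2)² - 7*9*(-2)) = 6/(-7 + 4 + 126) = 6/123 = 6*(1/123) = 2/41 ≈ 0.048781)
F(-11, 5)*t = (5*(1 - 11))*(2/41) = (5*(-10))*(2/41) = -50*2/41 = -100/41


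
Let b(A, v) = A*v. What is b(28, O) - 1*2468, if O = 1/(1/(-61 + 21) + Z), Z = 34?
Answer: -3352892/1359 ≈ -2467.2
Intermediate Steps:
O = 40/1359 (O = 1/(1/(-61 + 21) + 34) = 1/(1/(-40) + 34) = 1/(-1/40 + 34) = 1/(1359/40) = 40/1359 ≈ 0.029433)
b(28, O) - 1*2468 = 28*(40/1359) - 1*2468 = 1120/1359 - 2468 = -3352892/1359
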